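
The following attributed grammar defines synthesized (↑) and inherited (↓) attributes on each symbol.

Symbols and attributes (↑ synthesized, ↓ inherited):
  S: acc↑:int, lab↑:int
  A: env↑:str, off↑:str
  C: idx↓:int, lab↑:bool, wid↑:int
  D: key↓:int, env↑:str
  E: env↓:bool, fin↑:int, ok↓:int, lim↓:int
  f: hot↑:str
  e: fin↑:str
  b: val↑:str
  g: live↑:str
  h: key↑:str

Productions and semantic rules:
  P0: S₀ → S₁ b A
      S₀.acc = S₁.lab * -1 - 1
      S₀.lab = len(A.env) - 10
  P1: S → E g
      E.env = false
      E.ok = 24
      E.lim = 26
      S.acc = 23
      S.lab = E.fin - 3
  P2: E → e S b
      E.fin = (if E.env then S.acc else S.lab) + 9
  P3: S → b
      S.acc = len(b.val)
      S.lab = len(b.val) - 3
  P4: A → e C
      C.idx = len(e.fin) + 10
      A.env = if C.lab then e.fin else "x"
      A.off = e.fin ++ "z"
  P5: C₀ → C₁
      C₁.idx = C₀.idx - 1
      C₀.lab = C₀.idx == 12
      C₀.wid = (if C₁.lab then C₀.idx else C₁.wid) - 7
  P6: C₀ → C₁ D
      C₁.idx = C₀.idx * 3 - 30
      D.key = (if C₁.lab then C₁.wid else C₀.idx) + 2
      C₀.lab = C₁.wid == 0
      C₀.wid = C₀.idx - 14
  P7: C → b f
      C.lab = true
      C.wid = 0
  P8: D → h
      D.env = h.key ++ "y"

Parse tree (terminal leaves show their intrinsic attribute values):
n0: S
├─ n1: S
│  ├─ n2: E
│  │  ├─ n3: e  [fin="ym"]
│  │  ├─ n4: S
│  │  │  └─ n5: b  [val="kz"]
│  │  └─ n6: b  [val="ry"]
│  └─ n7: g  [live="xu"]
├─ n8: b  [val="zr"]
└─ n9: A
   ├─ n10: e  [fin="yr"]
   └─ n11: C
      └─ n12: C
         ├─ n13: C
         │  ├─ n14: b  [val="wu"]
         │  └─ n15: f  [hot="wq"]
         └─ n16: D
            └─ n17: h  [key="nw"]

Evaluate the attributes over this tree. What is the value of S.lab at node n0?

-8

1. n2.env = false  [false]
2. n2.ok = 24  [24]
3. n2.lim = 26  [26]
4. n3.fin = "ym"  [terminal]
5. n5.val = "kz"  [terminal]
6. n4.acc = 2  [len(b.val)]
7. n4.lab = -1  [len(b.val) - 3]
8. n6.val = "ry"  [terminal]
9. n2.fin = 8  [(if E.env then S.acc else S.lab) + 9]
10. n7.live = "xu"  [terminal]
11. n1.acc = 23  [23]
12. n1.lab = 5  [E.fin - 3]
13. n8.val = "zr"  [terminal]
14. n10.fin = "yr"  [terminal]
15. n11.idx = 12  [len(e.fin) + 10]
16. n12.idx = 11  [C₀.idx - 1]
17. n13.idx = 3  [C₀.idx * 3 - 30]
18. n14.val = "wu"  [terminal]
19. n15.hot = "wq"  [terminal]
20. n13.lab = true  [true]
21. n13.wid = 0  [0]
22. n16.key = 2  [(if C₁.lab then C₁.wid else C₀.idx) + 2]
23. n17.key = "nw"  [terminal]
24. n16.env = "nwy"  [h.key ++ "y"]
25. n12.lab = true  [C₁.wid == 0]
26. n12.wid = -3  [C₀.idx - 14]
27. n11.lab = true  [C₀.idx == 12]
28. n11.wid = 5  [(if C₁.lab then C₀.idx else C₁.wid) - 7]
29. n9.env = "yr"  [if C.lab then e.fin else "x"]
30. n9.off = "yrz"  [e.fin ++ "z"]
31. n0.acc = -6  [S₁.lab * -1 - 1]
32. n0.lab = -8  [len(A.env) - 10]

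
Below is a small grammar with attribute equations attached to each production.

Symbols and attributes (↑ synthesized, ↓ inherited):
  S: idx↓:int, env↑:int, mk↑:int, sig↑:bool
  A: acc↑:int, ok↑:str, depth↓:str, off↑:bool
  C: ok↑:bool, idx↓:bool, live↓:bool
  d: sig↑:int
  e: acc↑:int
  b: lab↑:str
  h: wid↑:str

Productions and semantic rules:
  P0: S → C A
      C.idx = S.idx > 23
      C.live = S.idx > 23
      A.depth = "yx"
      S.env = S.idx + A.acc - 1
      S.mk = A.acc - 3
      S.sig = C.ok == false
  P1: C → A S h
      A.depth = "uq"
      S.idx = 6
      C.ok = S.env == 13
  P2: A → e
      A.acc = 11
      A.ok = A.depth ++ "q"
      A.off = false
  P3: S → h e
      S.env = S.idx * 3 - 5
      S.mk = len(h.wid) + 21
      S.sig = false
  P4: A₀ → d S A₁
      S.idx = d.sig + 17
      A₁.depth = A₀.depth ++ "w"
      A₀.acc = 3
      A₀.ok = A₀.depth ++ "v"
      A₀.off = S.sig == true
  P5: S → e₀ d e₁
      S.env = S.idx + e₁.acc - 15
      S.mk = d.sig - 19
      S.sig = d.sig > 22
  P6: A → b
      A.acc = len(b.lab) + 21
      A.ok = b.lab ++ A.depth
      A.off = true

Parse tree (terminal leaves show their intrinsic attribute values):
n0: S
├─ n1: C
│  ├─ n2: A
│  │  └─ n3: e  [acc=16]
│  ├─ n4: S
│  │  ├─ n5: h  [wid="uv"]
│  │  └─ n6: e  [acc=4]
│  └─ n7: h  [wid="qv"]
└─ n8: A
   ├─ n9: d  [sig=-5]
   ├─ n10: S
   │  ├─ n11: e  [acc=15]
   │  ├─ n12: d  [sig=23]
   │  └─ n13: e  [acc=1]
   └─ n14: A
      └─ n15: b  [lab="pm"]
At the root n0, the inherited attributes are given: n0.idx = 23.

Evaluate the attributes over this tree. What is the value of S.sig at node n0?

1. n0.idx = 23  [given at root]
2. n1.idx = false  [S.idx > 23]
3. n1.live = false  [S.idx > 23]
4. n2.depth = "uq"  ["uq"]
5. n3.acc = 16  [terminal]
6. n2.acc = 11  [11]
7. n2.ok = "uqq"  [A.depth ++ "q"]
8. n2.off = false  [false]
9. n4.idx = 6  [6]
10. n5.wid = "uv"  [terminal]
11. n6.acc = 4  [terminal]
12. n4.env = 13  [S.idx * 3 - 5]
13. n4.mk = 23  [len(h.wid) + 21]
14. n4.sig = false  [false]
15. n7.wid = "qv"  [terminal]
16. n1.ok = true  [S.env == 13]
17. n8.depth = "yx"  ["yx"]
18. n9.sig = -5  [terminal]
19. n10.idx = 12  [d.sig + 17]
20. n11.acc = 15  [terminal]
21. n12.sig = 23  [terminal]
22. n13.acc = 1  [terminal]
23. n10.env = -2  [S.idx + e₁.acc - 15]
24. n10.mk = 4  [d.sig - 19]
25. n10.sig = true  [d.sig > 22]
26. n14.depth = "yxw"  [A₀.depth ++ "w"]
27. n15.lab = "pm"  [terminal]
28. n14.acc = 23  [len(b.lab) + 21]
29. n14.ok = "pmyxw"  [b.lab ++ A.depth]
30. n14.off = true  [true]
31. n8.acc = 3  [3]
32. n8.ok = "yxv"  [A₀.depth ++ "v"]
33. n8.off = true  [S.sig == true]
34. n0.env = 25  [S.idx + A.acc - 1]
35. n0.mk = 0  [A.acc - 3]
36. n0.sig = false  [C.ok == false]

false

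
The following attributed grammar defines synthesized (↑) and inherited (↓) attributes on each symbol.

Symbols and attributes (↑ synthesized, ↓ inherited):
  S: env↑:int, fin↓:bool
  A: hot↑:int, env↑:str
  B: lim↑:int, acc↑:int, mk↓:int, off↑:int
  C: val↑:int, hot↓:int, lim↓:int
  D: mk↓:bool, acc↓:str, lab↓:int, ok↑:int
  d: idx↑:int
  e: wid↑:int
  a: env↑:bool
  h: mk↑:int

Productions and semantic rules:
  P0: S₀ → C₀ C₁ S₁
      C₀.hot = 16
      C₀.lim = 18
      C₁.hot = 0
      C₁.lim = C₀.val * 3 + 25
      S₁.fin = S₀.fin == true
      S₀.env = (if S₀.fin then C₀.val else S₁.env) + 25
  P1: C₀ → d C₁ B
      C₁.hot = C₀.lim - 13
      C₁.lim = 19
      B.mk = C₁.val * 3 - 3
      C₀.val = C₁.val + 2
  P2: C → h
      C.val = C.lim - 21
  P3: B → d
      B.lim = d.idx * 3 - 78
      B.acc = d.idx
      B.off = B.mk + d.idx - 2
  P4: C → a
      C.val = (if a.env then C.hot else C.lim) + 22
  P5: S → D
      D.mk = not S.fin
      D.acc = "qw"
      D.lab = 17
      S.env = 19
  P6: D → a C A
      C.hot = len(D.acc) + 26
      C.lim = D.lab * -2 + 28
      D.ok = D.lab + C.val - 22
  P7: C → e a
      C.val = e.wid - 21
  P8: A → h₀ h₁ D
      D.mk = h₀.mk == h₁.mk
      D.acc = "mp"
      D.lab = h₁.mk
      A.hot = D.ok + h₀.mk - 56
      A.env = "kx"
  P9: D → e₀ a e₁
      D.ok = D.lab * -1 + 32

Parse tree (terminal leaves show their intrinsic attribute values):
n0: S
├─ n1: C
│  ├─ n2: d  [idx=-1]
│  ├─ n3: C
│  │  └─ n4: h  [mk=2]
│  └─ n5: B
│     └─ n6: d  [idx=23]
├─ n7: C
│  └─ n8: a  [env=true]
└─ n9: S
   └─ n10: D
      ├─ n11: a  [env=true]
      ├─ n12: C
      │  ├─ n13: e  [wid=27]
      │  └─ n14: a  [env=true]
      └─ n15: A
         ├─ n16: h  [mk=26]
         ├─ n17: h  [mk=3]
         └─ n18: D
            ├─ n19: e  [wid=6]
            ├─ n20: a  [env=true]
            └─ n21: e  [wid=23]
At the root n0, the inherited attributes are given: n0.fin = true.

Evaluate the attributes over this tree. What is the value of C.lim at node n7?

25

1. n0.fin = true  [given at root]
2. n1.hot = 16  [16]
3. n1.lim = 18  [18]
4. n2.idx = -1  [terminal]
5. n3.hot = 5  [C₀.lim - 13]
6. n3.lim = 19  [19]
7. n4.mk = 2  [terminal]
8. n3.val = -2  [C.lim - 21]
9. n5.mk = -9  [C₁.val * 3 - 3]
10. n6.idx = 23  [terminal]
11. n5.lim = -9  [d.idx * 3 - 78]
12. n5.acc = 23  [d.idx]
13. n5.off = 12  [B.mk + d.idx - 2]
14. n1.val = 0  [C₁.val + 2]
15. n7.hot = 0  [0]
16. n7.lim = 25  [C₀.val * 3 + 25]
17. n8.env = true  [terminal]
18. n7.val = 22  [(if a.env then C.hot else C.lim) + 22]
19. n9.fin = true  [S₀.fin == true]
20. n10.mk = false  [not S.fin]
21. n10.acc = "qw"  ["qw"]
22. n10.lab = 17  [17]
23. n11.env = true  [terminal]
24. n12.hot = 28  [len(D.acc) + 26]
25. n12.lim = -6  [D.lab * -2 + 28]
26. n13.wid = 27  [terminal]
27. n14.env = true  [terminal]
28. n12.val = 6  [e.wid - 21]
29. n16.mk = 26  [terminal]
30. n17.mk = 3  [terminal]
31. n18.mk = false  [h₀.mk == h₁.mk]
32. n18.acc = "mp"  ["mp"]
33. n18.lab = 3  [h₁.mk]
34. n19.wid = 6  [terminal]
35. n20.env = true  [terminal]
36. n21.wid = 23  [terminal]
37. n18.ok = 29  [D.lab * -1 + 32]
38. n15.hot = -1  [D.ok + h₀.mk - 56]
39. n15.env = "kx"  ["kx"]
40. n10.ok = 1  [D.lab + C.val - 22]
41. n9.env = 19  [19]
42. n0.env = 25  [(if S₀.fin then C₀.val else S₁.env) + 25]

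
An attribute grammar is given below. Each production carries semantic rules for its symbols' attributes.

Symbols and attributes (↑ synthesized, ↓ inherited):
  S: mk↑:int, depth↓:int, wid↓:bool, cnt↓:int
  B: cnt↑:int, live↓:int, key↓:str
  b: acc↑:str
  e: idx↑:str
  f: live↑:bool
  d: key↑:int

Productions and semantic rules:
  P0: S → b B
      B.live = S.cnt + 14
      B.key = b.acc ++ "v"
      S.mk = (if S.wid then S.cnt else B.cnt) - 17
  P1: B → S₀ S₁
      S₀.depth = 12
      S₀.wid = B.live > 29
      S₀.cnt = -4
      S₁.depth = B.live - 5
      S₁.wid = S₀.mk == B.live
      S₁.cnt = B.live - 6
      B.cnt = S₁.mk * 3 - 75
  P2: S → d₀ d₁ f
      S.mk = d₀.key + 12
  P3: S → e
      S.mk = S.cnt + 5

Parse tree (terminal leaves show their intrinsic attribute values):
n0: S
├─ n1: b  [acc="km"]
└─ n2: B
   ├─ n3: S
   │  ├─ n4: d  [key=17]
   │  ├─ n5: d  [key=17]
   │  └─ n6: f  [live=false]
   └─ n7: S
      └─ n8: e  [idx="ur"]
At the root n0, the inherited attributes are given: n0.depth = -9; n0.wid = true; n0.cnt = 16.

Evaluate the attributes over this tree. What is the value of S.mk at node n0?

-1

1. n0.depth = -9  [given at root]
2. n0.wid = true  [given at root]
3. n0.cnt = 16  [given at root]
4. n1.acc = "km"  [terminal]
5. n2.live = 30  [S.cnt + 14]
6. n2.key = "kmv"  [b.acc ++ "v"]
7. n3.depth = 12  [12]
8. n3.wid = true  [B.live > 29]
9. n3.cnt = -4  [-4]
10. n4.key = 17  [terminal]
11. n5.key = 17  [terminal]
12. n6.live = false  [terminal]
13. n3.mk = 29  [d₀.key + 12]
14. n7.depth = 25  [B.live - 5]
15. n7.wid = false  [S₀.mk == B.live]
16. n7.cnt = 24  [B.live - 6]
17. n8.idx = "ur"  [terminal]
18. n7.mk = 29  [S.cnt + 5]
19. n2.cnt = 12  [S₁.mk * 3 - 75]
20. n0.mk = -1  [(if S.wid then S.cnt else B.cnt) - 17]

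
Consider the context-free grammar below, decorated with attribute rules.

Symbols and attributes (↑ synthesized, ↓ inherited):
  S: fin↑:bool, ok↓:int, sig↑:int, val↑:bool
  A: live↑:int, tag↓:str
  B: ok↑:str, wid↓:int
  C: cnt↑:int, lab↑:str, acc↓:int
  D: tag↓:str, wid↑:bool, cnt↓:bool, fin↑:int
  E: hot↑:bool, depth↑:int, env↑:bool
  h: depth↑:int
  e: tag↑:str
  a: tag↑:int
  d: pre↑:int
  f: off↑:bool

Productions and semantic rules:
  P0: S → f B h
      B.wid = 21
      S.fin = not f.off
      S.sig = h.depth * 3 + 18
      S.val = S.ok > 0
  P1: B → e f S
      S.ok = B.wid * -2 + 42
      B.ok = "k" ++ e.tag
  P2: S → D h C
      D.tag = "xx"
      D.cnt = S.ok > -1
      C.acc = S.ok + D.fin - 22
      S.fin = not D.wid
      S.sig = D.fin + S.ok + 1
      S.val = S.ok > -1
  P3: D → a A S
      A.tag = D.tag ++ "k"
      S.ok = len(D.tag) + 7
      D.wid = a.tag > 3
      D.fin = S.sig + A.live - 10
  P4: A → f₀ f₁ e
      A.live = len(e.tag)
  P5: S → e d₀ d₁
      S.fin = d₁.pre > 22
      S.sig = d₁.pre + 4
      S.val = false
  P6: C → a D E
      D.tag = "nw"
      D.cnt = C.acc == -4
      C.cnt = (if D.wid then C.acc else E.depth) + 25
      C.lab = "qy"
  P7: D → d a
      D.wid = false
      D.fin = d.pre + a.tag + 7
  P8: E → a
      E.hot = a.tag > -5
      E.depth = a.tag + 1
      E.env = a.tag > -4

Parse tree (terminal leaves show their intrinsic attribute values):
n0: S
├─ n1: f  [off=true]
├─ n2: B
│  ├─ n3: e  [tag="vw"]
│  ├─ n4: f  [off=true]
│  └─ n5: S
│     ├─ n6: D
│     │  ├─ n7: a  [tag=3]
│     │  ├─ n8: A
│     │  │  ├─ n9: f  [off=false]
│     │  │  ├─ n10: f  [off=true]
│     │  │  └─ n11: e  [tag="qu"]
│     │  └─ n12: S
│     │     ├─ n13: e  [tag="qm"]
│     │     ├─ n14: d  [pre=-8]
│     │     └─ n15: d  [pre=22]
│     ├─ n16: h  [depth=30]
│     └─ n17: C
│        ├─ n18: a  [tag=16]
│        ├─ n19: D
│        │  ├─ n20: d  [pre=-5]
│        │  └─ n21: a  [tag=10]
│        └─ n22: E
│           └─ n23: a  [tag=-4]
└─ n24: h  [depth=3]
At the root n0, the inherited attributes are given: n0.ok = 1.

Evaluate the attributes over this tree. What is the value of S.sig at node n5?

1. n0.ok = 1  [given at root]
2. n1.off = true  [terminal]
3. n2.wid = 21  [21]
4. n3.tag = "vw"  [terminal]
5. n4.off = true  [terminal]
6. n5.ok = 0  [B.wid * -2 + 42]
7. n6.tag = "xx"  ["xx"]
8. n6.cnt = true  [S.ok > -1]
9. n7.tag = 3  [terminal]
10. n8.tag = "xxk"  [D.tag ++ "k"]
11. n9.off = false  [terminal]
12. n10.off = true  [terminal]
13. n11.tag = "qu"  [terminal]
14. n8.live = 2  [len(e.tag)]
15. n12.ok = 9  [len(D.tag) + 7]
16. n13.tag = "qm"  [terminal]
17. n14.pre = -8  [terminal]
18. n15.pre = 22  [terminal]
19. n12.fin = false  [d₁.pre > 22]
20. n12.sig = 26  [d₁.pre + 4]
21. n12.val = false  [false]
22. n6.wid = false  [a.tag > 3]
23. n6.fin = 18  [S.sig + A.live - 10]
24. n16.depth = 30  [terminal]
25. n17.acc = -4  [S.ok + D.fin - 22]
26. n18.tag = 16  [terminal]
27. n19.tag = "nw"  ["nw"]
28. n19.cnt = true  [C.acc == -4]
29. n20.pre = -5  [terminal]
30. n21.tag = 10  [terminal]
31. n19.wid = false  [false]
32. n19.fin = 12  [d.pre + a.tag + 7]
33. n23.tag = -4  [terminal]
34. n22.hot = true  [a.tag > -5]
35. n22.depth = -3  [a.tag + 1]
36. n22.env = false  [a.tag > -4]
37. n17.cnt = 22  [(if D.wid then C.acc else E.depth) + 25]
38. n17.lab = "qy"  ["qy"]
39. n5.fin = true  [not D.wid]
40. n5.sig = 19  [D.fin + S.ok + 1]
41. n5.val = true  [S.ok > -1]
42. n2.ok = "kvw"  ["k" ++ e.tag]
43. n24.depth = 3  [terminal]
44. n0.fin = false  [not f.off]
45. n0.sig = 27  [h.depth * 3 + 18]
46. n0.val = true  [S.ok > 0]

19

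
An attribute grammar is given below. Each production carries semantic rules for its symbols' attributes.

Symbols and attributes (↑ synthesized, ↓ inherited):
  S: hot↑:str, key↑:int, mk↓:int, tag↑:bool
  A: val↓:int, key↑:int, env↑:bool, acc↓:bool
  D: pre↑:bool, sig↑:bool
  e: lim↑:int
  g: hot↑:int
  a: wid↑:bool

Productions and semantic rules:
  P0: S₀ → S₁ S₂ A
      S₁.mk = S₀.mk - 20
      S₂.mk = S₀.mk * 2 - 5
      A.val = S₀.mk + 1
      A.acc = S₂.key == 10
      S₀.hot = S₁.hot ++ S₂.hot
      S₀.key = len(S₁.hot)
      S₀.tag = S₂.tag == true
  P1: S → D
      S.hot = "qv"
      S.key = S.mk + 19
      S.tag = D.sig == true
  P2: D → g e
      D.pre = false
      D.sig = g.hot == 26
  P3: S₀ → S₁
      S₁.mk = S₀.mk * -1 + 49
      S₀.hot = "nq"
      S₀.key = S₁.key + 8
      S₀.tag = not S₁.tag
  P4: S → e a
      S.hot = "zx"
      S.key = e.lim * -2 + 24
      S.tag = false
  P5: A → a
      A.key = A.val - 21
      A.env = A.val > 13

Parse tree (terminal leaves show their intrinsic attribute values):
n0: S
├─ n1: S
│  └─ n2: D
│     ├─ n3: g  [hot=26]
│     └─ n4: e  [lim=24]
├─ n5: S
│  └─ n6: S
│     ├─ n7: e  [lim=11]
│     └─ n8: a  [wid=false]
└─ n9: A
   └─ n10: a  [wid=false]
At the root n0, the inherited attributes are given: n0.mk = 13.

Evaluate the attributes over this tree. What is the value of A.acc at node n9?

true

1. n0.mk = 13  [given at root]
2. n1.mk = -7  [S₀.mk - 20]
3. n3.hot = 26  [terminal]
4. n4.lim = 24  [terminal]
5. n2.pre = false  [false]
6. n2.sig = true  [g.hot == 26]
7. n1.hot = "qv"  ["qv"]
8. n1.key = 12  [S.mk + 19]
9. n1.tag = true  [D.sig == true]
10. n5.mk = 21  [S₀.mk * 2 - 5]
11. n6.mk = 28  [S₀.mk * -1 + 49]
12. n7.lim = 11  [terminal]
13. n8.wid = false  [terminal]
14. n6.hot = "zx"  ["zx"]
15. n6.key = 2  [e.lim * -2 + 24]
16. n6.tag = false  [false]
17. n5.hot = "nq"  ["nq"]
18. n5.key = 10  [S₁.key + 8]
19. n5.tag = true  [not S₁.tag]
20. n9.val = 14  [S₀.mk + 1]
21. n9.acc = true  [S₂.key == 10]
22. n10.wid = false  [terminal]
23. n9.key = -7  [A.val - 21]
24. n9.env = true  [A.val > 13]
25. n0.hot = "qvnq"  [S₁.hot ++ S₂.hot]
26. n0.key = 2  [len(S₁.hot)]
27. n0.tag = true  [S₂.tag == true]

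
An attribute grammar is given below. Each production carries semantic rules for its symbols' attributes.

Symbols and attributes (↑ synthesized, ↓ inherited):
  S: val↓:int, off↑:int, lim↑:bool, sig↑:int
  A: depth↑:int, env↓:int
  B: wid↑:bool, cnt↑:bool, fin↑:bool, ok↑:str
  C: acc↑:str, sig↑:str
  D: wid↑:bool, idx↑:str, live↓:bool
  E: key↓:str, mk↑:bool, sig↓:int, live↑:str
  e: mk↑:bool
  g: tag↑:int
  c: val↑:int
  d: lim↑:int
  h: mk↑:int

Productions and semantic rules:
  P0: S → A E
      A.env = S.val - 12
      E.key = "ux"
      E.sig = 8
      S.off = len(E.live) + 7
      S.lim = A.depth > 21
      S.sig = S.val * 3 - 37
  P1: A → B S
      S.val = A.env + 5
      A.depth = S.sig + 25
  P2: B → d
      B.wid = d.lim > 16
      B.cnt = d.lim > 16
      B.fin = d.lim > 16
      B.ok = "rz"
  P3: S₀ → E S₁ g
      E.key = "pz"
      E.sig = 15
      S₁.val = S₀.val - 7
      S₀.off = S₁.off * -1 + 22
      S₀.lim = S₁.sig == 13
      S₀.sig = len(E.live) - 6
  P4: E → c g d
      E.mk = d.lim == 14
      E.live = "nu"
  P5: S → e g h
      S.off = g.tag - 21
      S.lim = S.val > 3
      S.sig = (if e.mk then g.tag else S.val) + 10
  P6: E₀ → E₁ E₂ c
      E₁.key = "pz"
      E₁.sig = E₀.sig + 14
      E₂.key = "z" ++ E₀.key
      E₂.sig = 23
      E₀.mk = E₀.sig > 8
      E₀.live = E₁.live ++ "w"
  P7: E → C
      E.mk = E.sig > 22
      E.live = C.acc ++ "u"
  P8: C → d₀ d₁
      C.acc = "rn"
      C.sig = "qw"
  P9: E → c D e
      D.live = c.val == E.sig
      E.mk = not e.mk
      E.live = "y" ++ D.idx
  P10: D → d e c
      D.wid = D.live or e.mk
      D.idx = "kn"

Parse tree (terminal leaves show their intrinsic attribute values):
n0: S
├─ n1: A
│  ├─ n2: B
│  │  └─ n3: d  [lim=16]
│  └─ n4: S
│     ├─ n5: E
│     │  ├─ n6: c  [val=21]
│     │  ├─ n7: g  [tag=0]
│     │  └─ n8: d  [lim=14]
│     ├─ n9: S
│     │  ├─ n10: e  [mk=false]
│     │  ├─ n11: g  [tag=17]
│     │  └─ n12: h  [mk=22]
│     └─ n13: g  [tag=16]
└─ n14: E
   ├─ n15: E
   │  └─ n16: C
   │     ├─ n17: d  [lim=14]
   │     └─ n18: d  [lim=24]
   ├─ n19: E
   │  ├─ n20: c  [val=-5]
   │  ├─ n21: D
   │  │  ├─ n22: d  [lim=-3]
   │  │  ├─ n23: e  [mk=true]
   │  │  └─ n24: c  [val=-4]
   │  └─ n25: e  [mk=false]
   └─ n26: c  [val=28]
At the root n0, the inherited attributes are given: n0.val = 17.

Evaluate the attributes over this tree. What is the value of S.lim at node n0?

1. n0.val = 17  [given at root]
2. n1.env = 5  [S.val - 12]
3. n3.lim = 16  [terminal]
4. n2.wid = false  [d.lim > 16]
5. n2.cnt = false  [d.lim > 16]
6. n2.fin = false  [d.lim > 16]
7. n2.ok = "rz"  ["rz"]
8. n4.val = 10  [A.env + 5]
9. n5.key = "pz"  ["pz"]
10. n5.sig = 15  [15]
11. n6.val = 21  [terminal]
12. n7.tag = 0  [terminal]
13. n8.lim = 14  [terminal]
14. n5.mk = true  [d.lim == 14]
15. n5.live = "nu"  ["nu"]
16. n9.val = 3  [S₀.val - 7]
17. n10.mk = false  [terminal]
18. n11.tag = 17  [terminal]
19. n12.mk = 22  [terminal]
20. n9.off = -4  [g.tag - 21]
21. n9.lim = false  [S.val > 3]
22. n9.sig = 13  [(if e.mk then g.tag else S.val) + 10]
23. n13.tag = 16  [terminal]
24. n4.off = 26  [S₁.off * -1 + 22]
25. n4.lim = true  [S₁.sig == 13]
26. n4.sig = -4  [len(E.live) - 6]
27. n1.depth = 21  [S.sig + 25]
28. n14.key = "ux"  ["ux"]
29. n14.sig = 8  [8]
30. n15.key = "pz"  ["pz"]
31. n15.sig = 22  [E₀.sig + 14]
32. n17.lim = 14  [terminal]
33. n18.lim = 24  [terminal]
34. n16.acc = "rn"  ["rn"]
35. n16.sig = "qw"  ["qw"]
36. n15.mk = false  [E.sig > 22]
37. n15.live = "rnu"  [C.acc ++ "u"]
38. n19.key = "zux"  ["z" ++ E₀.key]
39. n19.sig = 23  [23]
40. n20.val = -5  [terminal]
41. n21.live = false  [c.val == E.sig]
42. n22.lim = -3  [terminal]
43. n23.mk = true  [terminal]
44. n24.val = -4  [terminal]
45. n21.wid = true  [D.live or e.mk]
46. n21.idx = "kn"  ["kn"]
47. n25.mk = false  [terminal]
48. n19.mk = true  [not e.mk]
49. n19.live = "ykn"  ["y" ++ D.idx]
50. n26.val = 28  [terminal]
51. n14.mk = false  [E₀.sig > 8]
52. n14.live = "rnuw"  [E₁.live ++ "w"]
53. n0.off = 11  [len(E.live) + 7]
54. n0.lim = false  [A.depth > 21]
55. n0.sig = 14  [S.val * 3 - 37]

false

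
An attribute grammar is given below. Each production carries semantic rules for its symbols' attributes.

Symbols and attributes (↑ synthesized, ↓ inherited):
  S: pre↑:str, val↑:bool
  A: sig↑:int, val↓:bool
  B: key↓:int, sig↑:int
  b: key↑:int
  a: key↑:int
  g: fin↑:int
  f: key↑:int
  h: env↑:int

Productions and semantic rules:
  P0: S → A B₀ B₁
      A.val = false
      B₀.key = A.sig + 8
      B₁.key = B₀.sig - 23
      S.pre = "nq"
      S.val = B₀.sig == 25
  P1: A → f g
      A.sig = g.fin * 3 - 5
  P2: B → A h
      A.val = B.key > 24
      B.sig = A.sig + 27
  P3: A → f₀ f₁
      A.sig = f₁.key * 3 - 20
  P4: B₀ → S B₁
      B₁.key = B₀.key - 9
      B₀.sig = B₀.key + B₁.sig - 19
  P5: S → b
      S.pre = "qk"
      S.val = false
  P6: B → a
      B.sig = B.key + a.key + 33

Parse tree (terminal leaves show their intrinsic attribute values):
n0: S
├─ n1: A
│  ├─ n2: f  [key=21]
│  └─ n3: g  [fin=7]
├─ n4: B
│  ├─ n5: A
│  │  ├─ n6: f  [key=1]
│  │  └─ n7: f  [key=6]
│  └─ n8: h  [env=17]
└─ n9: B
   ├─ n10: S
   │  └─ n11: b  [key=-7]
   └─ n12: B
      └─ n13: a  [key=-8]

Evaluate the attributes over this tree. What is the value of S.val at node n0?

1. n1.val = false  [false]
2. n2.key = 21  [terminal]
3. n3.fin = 7  [terminal]
4. n1.sig = 16  [g.fin * 3 - 5]
5. n4.key = 24  [A.sig + 8]
6. n5.val = false  [B.key > 24]
7. n6.key = 1  [terminal]
8. n7.key = 6  [terminal]
9. n5.sig = -2  [f₁.key * 3 - 20]
10. n8.env = 17  [terminal]
11. n4.sig = 25  [A.sig + 27]
12. n9.key = 2  [B₀.sig - 23]
13. n11.key = -7  [terminal]
14. n10.pre = "qk"  ["qk"]
15. n10.val = false  [false]
16. n12.key = -7  [B₀.key - 9]
17. n13.key = -8  [terminal]
18. n12.sig = 18  [B.key + a.key + 33]
19. n9.sig = 1  [B₀.key + B₁.sig - 19]
20. n0.pre = "nq"  ["nq"]
21. n0.val = true  [B₀.sig == 25]

true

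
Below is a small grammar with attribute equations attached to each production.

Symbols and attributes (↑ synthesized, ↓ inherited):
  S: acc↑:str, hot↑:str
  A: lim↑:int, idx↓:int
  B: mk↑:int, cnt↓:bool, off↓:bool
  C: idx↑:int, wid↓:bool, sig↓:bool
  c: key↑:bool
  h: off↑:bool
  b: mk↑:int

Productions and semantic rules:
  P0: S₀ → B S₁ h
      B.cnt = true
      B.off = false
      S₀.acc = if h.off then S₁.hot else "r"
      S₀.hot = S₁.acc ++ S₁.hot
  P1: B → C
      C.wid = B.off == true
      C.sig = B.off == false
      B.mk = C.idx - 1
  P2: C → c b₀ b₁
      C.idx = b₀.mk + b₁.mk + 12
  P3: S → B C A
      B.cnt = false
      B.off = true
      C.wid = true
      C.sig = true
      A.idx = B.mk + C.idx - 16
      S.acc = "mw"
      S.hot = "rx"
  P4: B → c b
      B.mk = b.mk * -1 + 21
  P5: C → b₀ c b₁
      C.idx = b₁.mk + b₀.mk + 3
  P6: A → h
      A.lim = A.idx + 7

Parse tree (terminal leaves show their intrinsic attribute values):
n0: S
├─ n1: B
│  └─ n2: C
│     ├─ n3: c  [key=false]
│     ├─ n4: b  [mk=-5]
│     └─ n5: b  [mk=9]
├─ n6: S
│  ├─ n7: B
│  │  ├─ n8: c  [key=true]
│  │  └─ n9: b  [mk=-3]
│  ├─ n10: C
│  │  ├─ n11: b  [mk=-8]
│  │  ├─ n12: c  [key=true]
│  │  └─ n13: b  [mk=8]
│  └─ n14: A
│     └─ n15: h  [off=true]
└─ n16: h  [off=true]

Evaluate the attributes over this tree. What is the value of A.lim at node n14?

1. n1.cnt = true  [true]
2. n1.off = false  [false]
3. n2.wid = false  [B.off == true]
4. n2.sig = true  [B.off == false]
5. n3.key = false  [terminal]
6. n4.mk = -5  [terminal]
7. n5.mk = 9  [terminal]
8. n2.idx = 16  [b₀.mk + b₁.mk + 12]
9. n1.mk = 15  [C.idx - 1]
10. n7.cnt = false  [false]
11. n7.off = true  [true]
12. n8.key = true  [terminal]
13. n9.mk = -3  [terminal]
14. n7.mk = 24  [b.mk * -1 + 21]
15. n10.wid = true  [true]
16. n10.sig = true  [true]
17. n11.mk = -8  [terminal]
18. n12.key = true  [terminal]
19. n13.mk = 8  [terminal]
20. n10.idx = 3  [b₁.mk + b₀.mk + 3]
21. n14.idx = 11  [B.mk + C.idx - 16]
22. n15.off = true  [terminal]
23. n14.lim = 18  [A.idx + 7]
24. n6.acc = "mw"  ["mw"]
25. n6.hot = "rx"  ["rx"]
26. n16.off = true  [terminal]
27. n0.acc = "rx"  [if h.off then S₁.hot else "r"]
28. n0.hot = "mwrx"  [S₁.acc ++ S₁.hot]

18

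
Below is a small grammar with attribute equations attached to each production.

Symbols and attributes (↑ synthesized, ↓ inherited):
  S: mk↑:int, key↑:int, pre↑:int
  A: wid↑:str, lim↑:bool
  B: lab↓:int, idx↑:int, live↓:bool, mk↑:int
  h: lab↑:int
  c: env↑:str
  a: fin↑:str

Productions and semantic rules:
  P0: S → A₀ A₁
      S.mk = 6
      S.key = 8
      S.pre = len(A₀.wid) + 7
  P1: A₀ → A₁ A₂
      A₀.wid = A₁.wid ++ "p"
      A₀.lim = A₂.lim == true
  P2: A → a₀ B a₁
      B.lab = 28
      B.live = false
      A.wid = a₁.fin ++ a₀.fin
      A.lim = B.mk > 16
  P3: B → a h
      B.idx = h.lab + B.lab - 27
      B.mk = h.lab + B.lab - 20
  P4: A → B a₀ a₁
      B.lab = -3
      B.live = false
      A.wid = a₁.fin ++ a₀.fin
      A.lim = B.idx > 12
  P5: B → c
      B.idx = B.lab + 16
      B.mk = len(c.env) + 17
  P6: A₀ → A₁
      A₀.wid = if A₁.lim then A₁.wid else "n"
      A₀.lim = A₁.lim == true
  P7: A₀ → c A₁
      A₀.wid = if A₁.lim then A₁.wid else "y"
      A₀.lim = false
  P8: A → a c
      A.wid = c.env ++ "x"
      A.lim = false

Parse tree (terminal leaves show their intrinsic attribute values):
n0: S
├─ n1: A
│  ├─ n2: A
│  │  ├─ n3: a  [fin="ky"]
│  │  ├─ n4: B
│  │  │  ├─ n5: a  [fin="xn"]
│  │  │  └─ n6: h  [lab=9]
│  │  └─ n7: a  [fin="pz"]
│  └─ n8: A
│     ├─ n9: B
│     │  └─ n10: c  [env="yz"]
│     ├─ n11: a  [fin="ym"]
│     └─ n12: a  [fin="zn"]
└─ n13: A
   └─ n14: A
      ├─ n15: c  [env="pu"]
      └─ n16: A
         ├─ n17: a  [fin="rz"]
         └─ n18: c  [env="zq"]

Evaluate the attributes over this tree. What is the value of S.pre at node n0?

12

1. n3.fin = "ky"  [terminal]
2. n4.lab = 28  [28]
3. n4.live = false  [false]
4. n5.fin = "xn"  [terminal]
5. n6.lab = 9  [terminal]
6. n4.idx = 10  [h.lab + B.lab - 27]
7. n4.mk = 17  [h.lab + B.lab - 20]
8. n7.fin = "pz"  [terminal]
9. n2.wid = "pzky"  [a₁.fin ++ a₀.fin]
10. n2.lim = true  [B.mk > 16]
11. n9.lab = -3  [-3]
12. n9.live = false  [false]
13. n10.env = "yz"  [terminal]
14. n9.idx = 13  [B.lab + 16]
15. n9.mk = 19  [len(c.env) + 17]
16. n11.fin = "ym"  [terminal]
17. n12.fin = "zn"  [terminal]
18. n8.wid = "znym"  [a₁.fin ++ a₀.fin]
19. n8.lim = true  [B.idx > 12]
20. n1.wid = "pzkyp"  [A₁.wid ++ "p"]
21. n1.lim = true  [A₂.lim == true]
22. n15.env = "pu"  [terminal]
23. n17.fin = "rz"  [terminal]
24. n18.env = "zq"  [terminal]
25. n16.wid = "zqx"  [c.env ++ "x"]
26. n16.lim = false  [false]
27. n14.wid = "y"  [if A₁.lim then A₁.wid else "y"]
28. n14.lim = false  [false]
29. n13.wid = "n"  [if A₁.lim then A₁.wid else "n"]
30. n13.lim = false  [A₁.lim == true]
31. n0.mk = 6  [6]
32. n0.key = 8  [8]
33. n0.pre = 12  [len(A₀.wid) + 7]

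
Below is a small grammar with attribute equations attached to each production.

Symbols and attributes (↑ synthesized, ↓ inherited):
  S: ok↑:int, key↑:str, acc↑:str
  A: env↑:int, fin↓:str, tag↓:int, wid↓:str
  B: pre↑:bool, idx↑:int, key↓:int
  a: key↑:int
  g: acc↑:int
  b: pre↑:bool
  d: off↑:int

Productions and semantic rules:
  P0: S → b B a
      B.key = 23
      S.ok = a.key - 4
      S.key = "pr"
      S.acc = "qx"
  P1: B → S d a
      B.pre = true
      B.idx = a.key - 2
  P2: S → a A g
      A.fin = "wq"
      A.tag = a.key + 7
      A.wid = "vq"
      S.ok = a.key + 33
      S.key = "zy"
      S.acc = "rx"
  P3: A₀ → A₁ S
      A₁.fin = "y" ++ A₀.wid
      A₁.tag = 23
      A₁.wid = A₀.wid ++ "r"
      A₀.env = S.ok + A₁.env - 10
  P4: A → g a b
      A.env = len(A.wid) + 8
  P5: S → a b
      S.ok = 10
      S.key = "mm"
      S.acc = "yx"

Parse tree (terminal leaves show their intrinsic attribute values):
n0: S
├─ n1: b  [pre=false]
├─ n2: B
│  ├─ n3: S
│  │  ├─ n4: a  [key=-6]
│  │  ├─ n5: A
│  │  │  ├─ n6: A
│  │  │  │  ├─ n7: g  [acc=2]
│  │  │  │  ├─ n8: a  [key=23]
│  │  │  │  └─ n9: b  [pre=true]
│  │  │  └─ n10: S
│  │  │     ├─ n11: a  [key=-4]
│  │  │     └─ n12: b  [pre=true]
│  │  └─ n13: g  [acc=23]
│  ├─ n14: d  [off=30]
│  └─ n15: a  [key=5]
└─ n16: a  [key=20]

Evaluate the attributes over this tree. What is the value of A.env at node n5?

1. n1.pre = false  [terminal]
2. n2.key = 23  [23]
3. n4.key = -6  [terminal]
4. n5.fin = "wq"  ["wq"]
5. n5.tag = 1  [a.key + 7]
6. n5.wid = "vq"  ["vq"]
7. n6.fin = "yvq"  ["y" ++ A₀.wid]
8. n6.tag = 23  [23]
9. n6.wid = "vqr"  [A₀.wid ++ "r"]
10. n7.acc = 2  [terminal]
11. n8.key = 23  [terminal]
12. n9.pre = true  [terminal]
13. n6.env = 11  [len(A.wid) + 8]
14. n11.key = -4  [terminal]
15. n12.pre = true  [terminal]
16. n10.ok = 10  [10]
17. n10.key = "mm"  ["mm"]
18. n10.acc = "yx"  ["yx"]
19. n5.env = 11  [S.ok + A₁.env - 10]
20. n13.acc = 23  [terminal]
21. n3.ok = 27  [a.key + 33]
22. n3.key = "zy"  ["zy"]
23. n3.acc = "rx"  ["rx"]
24. n14.off = 30  [terminal]
25. n15.key = 5  [terminal]
26. n2.pre = true  [true]
27. n2.idx = 3  [a.key - 2]
28. n16.key = 20  [terminal]
29. n0.ok = 16  [a.key - 4]
30. n0.key = "pr"  ["pr"]
31. n0.acc = "qx"  ["qx"]

11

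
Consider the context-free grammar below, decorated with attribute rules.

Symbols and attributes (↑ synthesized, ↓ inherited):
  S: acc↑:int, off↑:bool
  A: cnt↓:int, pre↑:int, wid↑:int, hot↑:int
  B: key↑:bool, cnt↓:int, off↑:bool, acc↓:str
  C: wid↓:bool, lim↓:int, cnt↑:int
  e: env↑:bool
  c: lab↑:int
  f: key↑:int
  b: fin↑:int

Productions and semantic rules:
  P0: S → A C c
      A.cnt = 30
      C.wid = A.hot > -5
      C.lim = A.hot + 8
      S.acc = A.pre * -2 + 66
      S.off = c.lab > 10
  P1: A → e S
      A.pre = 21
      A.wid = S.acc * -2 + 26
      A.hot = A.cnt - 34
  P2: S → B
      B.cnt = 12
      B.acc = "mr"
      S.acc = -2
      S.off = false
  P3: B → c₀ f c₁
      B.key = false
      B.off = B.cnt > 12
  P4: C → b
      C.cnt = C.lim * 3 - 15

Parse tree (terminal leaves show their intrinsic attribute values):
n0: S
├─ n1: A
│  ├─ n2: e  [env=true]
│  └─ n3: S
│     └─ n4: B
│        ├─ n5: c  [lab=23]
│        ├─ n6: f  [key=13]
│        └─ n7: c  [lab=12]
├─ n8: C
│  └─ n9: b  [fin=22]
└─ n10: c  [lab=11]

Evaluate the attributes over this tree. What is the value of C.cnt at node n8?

1. n1.cnt = 30  [30]
2. n2.env = true  [terminal]
3. n4.cnt = 12  [12]
4. n4.acc = "mr"  ["mr"]
5. n5.lab = 23  [terminal]
6. n6.key = 13  [terminal]
7. n7.lab = 12  [terminal]
8. n4.key = false  [false]
9. n4.off = false  [B.cnt > 12]
10. n3.acc = -2  [-2]
11. n3.off = false  [false]
12. n1.pre = 21  [21]
13. n1.wid = 30  [S.acc * -2 + 26]
14. n1.hot = -4  [A.cnt - 34]
15. n8.wid = true  [A.hot > -5]
16. n8.lim = 4  [A.hot + 8]
17. n9.fin = 22  [terminal]
18. n8.cnt = -3  [C.lim * 3 - 15]
19. n10.lab = 11  [terminal]
20. n0.acc = 24  [A.pre * -2 + 66]
21. n0.off = true  [c.lab > 10]

-3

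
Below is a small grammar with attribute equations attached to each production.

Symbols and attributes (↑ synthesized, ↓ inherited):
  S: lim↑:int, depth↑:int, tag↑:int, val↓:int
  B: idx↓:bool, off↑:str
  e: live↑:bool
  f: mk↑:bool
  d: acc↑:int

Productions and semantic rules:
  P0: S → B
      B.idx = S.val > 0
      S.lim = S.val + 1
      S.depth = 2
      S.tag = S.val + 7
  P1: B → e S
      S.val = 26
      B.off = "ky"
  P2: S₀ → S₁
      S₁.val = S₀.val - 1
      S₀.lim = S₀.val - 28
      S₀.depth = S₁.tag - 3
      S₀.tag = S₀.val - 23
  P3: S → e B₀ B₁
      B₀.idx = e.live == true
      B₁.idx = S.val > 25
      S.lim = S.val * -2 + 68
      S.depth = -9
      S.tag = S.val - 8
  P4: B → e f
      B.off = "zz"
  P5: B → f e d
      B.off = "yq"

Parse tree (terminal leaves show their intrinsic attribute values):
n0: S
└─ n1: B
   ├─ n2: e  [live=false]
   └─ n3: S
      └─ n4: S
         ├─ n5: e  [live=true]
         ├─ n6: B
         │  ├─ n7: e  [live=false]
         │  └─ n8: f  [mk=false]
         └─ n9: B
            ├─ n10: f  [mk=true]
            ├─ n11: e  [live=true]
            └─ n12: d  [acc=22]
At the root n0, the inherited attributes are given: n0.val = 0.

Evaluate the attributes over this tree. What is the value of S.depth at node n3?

1. n0.val = 0  [given at root]
2. n1.idx = false  [S.val > 0]
3. n2.live = false  [terminal]
4. n3.val = 26  [26]
5. n4.val = 25  [S₀.val - 1]
6. n5.live = true  [terminal]
7. n6.idx = true  [e.live == true]
8. n7.live = false  [terminal]
9. n8.mk = false  [terminal]
10. n6.off = "zz"  ["zz"]
11. n9.idx = false  [S.val > 25]
12. n10.mk = true  [terminal]
13. n11.live = true  [terminal]
14. n12.acc = 22  [terminal]
15. n9.off = "yq"  ["yq"]
16. n4.lim = 18  [S.val * -2 + 68]
17. n4.depth = -9  [-9]
18. n4.tag = 17  [S.val - 8]
19. n3.lim = -2  [S₀.val - 28]
20. n3.depth = 14  [S₁.tag - 3]
21. n3.tag = 3  [S₀.val - 23]
22. n1.off = "ky"  ["ky"]
23. n0.lim = 1  [S.val + 1]
24. n0.depth = 2  [2]
25. n0.tag = 7  [S.val + 7]

14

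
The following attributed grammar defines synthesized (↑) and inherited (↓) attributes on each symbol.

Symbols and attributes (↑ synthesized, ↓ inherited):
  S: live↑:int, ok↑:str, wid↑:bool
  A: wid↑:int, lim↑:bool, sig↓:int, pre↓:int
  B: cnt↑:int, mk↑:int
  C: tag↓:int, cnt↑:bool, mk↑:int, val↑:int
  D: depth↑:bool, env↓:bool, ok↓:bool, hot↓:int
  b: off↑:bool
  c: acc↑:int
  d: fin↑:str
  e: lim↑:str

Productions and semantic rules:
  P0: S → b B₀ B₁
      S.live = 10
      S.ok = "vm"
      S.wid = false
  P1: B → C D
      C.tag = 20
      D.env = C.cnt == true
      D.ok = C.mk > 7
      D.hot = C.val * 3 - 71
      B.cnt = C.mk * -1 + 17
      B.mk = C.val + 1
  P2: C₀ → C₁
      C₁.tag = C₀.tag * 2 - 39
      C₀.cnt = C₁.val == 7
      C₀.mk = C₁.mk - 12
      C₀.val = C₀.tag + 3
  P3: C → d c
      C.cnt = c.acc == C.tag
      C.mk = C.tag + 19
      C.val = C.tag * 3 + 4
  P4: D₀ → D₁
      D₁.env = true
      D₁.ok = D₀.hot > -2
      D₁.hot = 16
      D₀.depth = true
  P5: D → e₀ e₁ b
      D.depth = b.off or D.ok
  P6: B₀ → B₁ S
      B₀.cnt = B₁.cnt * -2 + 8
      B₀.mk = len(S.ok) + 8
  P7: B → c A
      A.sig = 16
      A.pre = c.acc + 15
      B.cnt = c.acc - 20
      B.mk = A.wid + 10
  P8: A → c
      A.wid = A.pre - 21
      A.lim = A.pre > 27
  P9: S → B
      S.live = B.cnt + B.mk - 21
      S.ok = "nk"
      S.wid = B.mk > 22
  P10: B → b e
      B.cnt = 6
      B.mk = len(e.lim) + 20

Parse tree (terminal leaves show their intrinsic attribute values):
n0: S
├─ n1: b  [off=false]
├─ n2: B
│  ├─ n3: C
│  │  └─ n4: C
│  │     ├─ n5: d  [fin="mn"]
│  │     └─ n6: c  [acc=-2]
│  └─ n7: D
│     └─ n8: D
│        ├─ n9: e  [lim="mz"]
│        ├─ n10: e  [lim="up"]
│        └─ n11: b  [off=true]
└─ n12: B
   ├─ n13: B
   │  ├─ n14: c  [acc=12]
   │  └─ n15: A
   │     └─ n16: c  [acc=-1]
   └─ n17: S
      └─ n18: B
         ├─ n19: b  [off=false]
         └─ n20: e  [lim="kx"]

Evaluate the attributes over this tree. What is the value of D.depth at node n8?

1. n1.off = false  [terminal]
2. n3.tag = 20  [20]
3. n4.tag = 1  [C₀.tag * 2 - 39]
4. n5.fin = "mn"  [terminal]
5. n6.acc = -2  [terminal]
6. n4.cnt = false  [c.acc == C.tag]
7. n4.mk = 20  [C.tag + 19]
8. n4.val = 7  [C.tag * 3 + 4]
9. n3.cnt = true  [C₁.val == 7]
10. n3.mk = 8  [C₁.mk - 12]
11. n3.val = 23  [C₀.tag + 3]
12. n7.env = true  [C.cnt == true]
13. n7.ok = true  [C.mk > 7]
14. n7.hot = -2  [C.val * 3 - 71]
15. n8.env = true  [true]
16. n8.ok = false  [D₀.hot > -2]
17. n8.hot = 16  [16]
18. n9.lim = "mz"  [terminal]
19. n10.lim = "up"  [terminal]
20. n11.off = true  [terminal]
21. n8.depth = true  [b.off or D.ok]
22. n7.depth = true  [true]
23. n2.cnt = 9  [C.mk * -1 + 17]
24. n2.mk = 24  [C.val + 1]
25. n14.acc = 12  [terminal]
26. n15.sig = 16  [16]
27. n15.pre = 27  [c.acc + 15]
28. n16.acc = -1  [terminal]
29. n15.wid = 6  [A.pre - 21]
30. n15.lim = false  [A.pre > 27]
31. n13.cnt = -8  [c.acc - 20]
32. n13.mk = 16  [A.wid + 10]
33. n19.off = false  [terminal]
34. n20.lim = "kx"  [terminal]
35. n18.cnt = 6  [6]
36. n18.mk = 22  [len(e.lim) + 20]
37. n17.live = 7  [B.cnt + B.mk - 21]
38. n17.ok = "nk"  ["nk"]
39. n17.wid = false  [B.mk > 22]
40. n12.cnt = 24  [B₁.cnt * -2 + 8]
41. n12.mk = 10  [len(S.ok) + 8]
42. n0.live = 10  [10]
43. n0.ok = "vm"  ["vm"]
44. n0.wid = false  [false]

true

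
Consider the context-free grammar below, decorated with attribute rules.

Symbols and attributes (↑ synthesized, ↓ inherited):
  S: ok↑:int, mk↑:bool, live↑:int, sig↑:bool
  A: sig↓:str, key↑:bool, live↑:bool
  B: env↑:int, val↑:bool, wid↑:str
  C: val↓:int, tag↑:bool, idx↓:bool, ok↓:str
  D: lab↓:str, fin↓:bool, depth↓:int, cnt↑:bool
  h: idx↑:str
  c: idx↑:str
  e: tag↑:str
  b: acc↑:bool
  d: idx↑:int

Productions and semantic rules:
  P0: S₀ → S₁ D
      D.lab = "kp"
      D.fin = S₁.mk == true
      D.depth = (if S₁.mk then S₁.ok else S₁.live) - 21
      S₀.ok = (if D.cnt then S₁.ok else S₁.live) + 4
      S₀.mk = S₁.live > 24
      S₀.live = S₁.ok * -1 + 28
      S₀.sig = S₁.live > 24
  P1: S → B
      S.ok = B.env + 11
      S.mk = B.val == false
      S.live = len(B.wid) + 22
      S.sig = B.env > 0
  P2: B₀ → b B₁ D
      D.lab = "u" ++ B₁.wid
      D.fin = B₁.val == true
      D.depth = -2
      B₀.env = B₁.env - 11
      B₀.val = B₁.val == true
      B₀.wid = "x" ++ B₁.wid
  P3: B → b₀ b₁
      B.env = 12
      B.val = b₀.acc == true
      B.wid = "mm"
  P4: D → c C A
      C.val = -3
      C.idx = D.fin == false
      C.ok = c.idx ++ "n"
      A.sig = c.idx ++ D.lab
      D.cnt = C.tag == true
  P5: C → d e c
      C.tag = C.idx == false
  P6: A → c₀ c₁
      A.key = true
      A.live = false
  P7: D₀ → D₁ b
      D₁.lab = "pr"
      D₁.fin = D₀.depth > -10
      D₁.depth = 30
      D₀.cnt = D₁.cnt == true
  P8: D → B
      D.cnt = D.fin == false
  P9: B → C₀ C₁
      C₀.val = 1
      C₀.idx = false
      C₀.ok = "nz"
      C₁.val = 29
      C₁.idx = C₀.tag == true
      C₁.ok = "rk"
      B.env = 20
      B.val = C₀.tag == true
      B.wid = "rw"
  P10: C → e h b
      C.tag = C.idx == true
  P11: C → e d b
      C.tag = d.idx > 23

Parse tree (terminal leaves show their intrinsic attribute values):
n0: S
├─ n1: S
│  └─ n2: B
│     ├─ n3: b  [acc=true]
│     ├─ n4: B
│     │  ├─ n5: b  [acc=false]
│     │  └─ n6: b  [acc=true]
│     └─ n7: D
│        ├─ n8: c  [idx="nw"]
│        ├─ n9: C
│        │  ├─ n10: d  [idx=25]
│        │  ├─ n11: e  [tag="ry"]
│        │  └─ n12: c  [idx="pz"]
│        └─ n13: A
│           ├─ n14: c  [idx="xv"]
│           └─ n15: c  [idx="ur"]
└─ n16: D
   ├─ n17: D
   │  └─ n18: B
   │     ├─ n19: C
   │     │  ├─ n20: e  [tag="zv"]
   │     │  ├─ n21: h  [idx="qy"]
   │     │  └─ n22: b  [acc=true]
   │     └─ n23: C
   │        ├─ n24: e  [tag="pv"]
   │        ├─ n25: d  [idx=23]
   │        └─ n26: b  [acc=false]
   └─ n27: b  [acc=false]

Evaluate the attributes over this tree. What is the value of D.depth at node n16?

1. n3.acc = true  [terminal]
2. n5.acc = false  [terminal]
3. n6.acc = true  [terminal]
4. n4.env = 12  [12]
5. n4.val = false  [b₀.acc == true]
6. n4.wid = "mm"  ["mm"]
7. n7.lab = "umm"  ["u" ++ B₁.wid]
8. n7.fin = false  [B₁.val == true]
9. n7.depth = -2  [-2]
10. n8.idx = "nw"  [terminal]
11. n9.val = -3  [-3]
12. n9.idx = true  [D.fin == false]
13. n9.ok = "nwn"  [c.idx ++ "n"]
14. n10.idx = 25  [terminal]
15. n11.tag = "ry"  [terminal]
16. n12.idx = "pz"  [terminal]
17. n9.tag = false  [C.idx == false]
18. n13.sig = "nwumm"  [c.idx ++ D.lab]
19. n14.idx = "xv"  [terminal]
20. n15.idx = "ur"  [terminal]
21. n13.key = true  [true]
22. n13.live = false  [false]
23. n7.cnt = false  [C.tag == true]
24. n2.env = 1  [B₁.env - 11]
25. n2.val = false  [B₁.val == true]
26. n2.wid = "xmm"  ["x" ++ B₁.wid]
27. n1.ok = 12  [B.env + 11]
28. n1.mk = true  [B.val == false]
29. n1.live = 25  [len(B.wid) + 22]
30. n1.sig = true  [B.env > 0]
31. n16.lab = "kp"  ["kp"]
32. n16.fin = true  [S₁.mk == true]
33. n16.depth = -9  [(if S₁.mk then S₁.ok else S₁.live) - 21]
34. n17.lab = "pr"  ["pr"]
35. n17.fin = true  [D₀.depth > -10]
36. n17.depth = 30  [30]
37. n19.val = 1  [1]
38. n19.idx = false  [false]
39. n19.ok = "nz"  ["nz"]
40. n20.tag = "zv"  [terminal]
41. n21.idx = "qy"  [terminal]
42. n22.acc = true  [terminal]
43. n19.tag = false  [C.idx == true]
44. n23.val = 29  [29]
45. n23.idx = false  [C₀.tag == true]
46. n23.ok = "rk"  ["rk"]
47. n24.tag = "pv"  [terminal]
48. n25.idx = 23  [terminal]
49. n26.acc = false  [terminal]
50. n23.tag = false  [d.idx > 23]
51. n18.env = 20  [20]
52. n18.val = false  [C₀.tag == true]
53. n18.wid = "rw"  ["rw"]
54. n17.cnt = false  [D.fin == false]
55. n27.acc = false  [terminal]
56. n16.cnt = false  [D₁.cnt == true]
57. n0.ok = 29  [(if D.cnt then S₁.ok else S₁.live) + 4]
58. n0.mk = true  [S₁.live > 24]
59. n0.live = 16  [S₁.ok * -1 + 28]
60. n0.sig = true  [S₁.live > 24]

-9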